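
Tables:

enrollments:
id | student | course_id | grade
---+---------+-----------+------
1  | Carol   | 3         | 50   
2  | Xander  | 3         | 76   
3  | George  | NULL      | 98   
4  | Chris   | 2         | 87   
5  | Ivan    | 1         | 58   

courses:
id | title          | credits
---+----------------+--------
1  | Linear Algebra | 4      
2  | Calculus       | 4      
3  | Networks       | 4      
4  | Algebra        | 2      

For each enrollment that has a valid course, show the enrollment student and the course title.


INNER JOIN keeps only enrollments rows whose course_id matches an id in courses. Walk through each enrollment:
  - enrollment 1 (Carol): course_id=3 -> matches Networks
  - enrollment 2 (Xander): course_id=3 -> matches Networks
  - enrollment 3 (George): course_id=NULL, no match -> dropped
  - enrollment 4 (Chris): course_id=2 -> matches Calculus
  - enrollment 5 (Ivan): course_id=1 -> matches Linear Algebra
So 1 of 5 rows is dropped.

SQL:
SELECT a.student, b.title AS course
FROM enrollments a
INNER JOIN courses b ON a.course_id = b.id

Result:
student | course        
--------+---------------
Carol   | Networks      
Xander  | Networks      
Chris   | Calculus      
Ivan    | Linear Algebra


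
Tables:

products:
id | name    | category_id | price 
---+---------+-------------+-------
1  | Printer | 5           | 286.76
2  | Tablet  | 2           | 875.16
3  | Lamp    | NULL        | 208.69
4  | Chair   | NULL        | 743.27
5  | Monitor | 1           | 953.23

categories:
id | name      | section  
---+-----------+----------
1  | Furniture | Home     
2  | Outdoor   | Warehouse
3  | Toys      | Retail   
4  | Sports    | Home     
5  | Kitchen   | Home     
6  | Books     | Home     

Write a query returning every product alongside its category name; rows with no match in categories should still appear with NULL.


LEFT JOIN keeps every row from products (the left table); where category_id has no match in categories, the category columns become NULL. Walk through each product:
  - product 1 (Printer): category_id=5 -> matches Kitchen
  - product 2 (Tablet): category_id=2 -> matches Outdoor
  - product 3 (Lamp): category_id=NULL, no match -> kept with NULL
  - product 4 (Chair): category_id=NULL, no match -> kept with NULL
  - product 5 (Monitor): category_id=1 -> matches Furniture
All 5 rows appear; 2 have NULL category.

SQL:
SELECT a.name, b.name AS category
FROM products a
LEFT JOIN categories b ON a.category_id = b.id

Result:
name    | category 
--------+----------
Printer | Kitchen  
Tablet  | Outdoor  
Lamp    | NULL     
Chair   | NULL     
Monitor | Furniture


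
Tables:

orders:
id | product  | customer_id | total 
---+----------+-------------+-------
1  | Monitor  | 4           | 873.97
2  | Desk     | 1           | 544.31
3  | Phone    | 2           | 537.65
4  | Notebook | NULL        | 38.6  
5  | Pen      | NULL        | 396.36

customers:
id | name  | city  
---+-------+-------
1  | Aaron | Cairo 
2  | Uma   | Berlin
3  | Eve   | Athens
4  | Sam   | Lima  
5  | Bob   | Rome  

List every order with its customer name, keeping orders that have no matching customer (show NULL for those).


LEFT JOIN keeps every row from orders (the left table); where customer_id has no match in customers, the customer columns become NULL. Walk through each order:
  - order 1 (Monitor): customer_id=4 -> matches Sam
  - order 2 (Desk): customer_id=1 -> matches Aaron
  - order 3 (Phone): customer_id=2 -> matches Uma
  - order 4 (Notebook): customer_id=NULL, no match -> kept with NULL
  - order 5 (Pen): customer_id=NULL, no match -> kept with NULL
All 5 rows appear; 2 have NULL customer.

SQL:
SELECT a.product, b.name AS customer
FROM orders a
LEFT JOIN customers b ON a.customer_id = b.id

Result:
product  | customer
---------+---------
Monitor  | Sam     
Desk     | Aaron   
Phone    | Uma     
Notebook | NULL    
Pen      | NULL    


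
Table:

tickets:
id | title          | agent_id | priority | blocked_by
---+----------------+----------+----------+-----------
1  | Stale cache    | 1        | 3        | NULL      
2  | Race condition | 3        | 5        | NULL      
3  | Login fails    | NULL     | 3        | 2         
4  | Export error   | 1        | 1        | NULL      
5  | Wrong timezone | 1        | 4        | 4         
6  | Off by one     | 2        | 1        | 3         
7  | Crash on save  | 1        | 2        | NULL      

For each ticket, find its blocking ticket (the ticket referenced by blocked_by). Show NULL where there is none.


This is a self-join: tickets is joined to a second copy of itself, matching each row's blocked_by to another row's id. Use LEFT JOIN so rows with blocked_by=NULL are kept.
  - ticket 1 (Stale cache): blocked_by=NULL -> NULL
  - ticket 2 (Race condition): blocked_by=NULL -> NULL
  - ticket 3 (Login fails): blocked_by=2 -> Race condition
  - ticket 4 (Export error): blocked_by=NULL -> NULL
  - ticket 5 (Wrong timezone): blocked_by=4 -> Export error
  - ticket 6 (Off by one): blocked_by=3 -> Login fails
  - ticket 7 (Crash on save): blocked_by=NULL -> NULL

SQL:
SELECT a.title AS item, b.title AS blocked_by
FROM tickets a
LEFT JOIN tickets b ON a.blocked_by = b.id

Result:
item           | blocked_by    
---------------+---------------
Stale cache    | NULL          
Race condition | NULL          
Login fails    | Race condition
Export error   | NULL          
Wrong timezone | Export error  
Off by one     | Login fails   
Crash on save  | NULL          


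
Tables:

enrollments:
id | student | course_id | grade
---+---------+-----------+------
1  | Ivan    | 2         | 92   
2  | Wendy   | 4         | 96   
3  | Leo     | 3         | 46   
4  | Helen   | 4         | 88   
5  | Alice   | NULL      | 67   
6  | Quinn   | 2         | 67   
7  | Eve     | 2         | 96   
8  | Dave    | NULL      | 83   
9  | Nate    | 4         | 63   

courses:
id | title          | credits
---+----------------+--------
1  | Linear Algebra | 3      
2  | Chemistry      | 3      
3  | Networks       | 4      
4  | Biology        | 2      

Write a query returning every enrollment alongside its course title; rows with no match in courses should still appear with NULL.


LEFT JOIN keeps every row from enrollments (the left table); where course_id has no match in courses, the course columns become NULL. Walk through each enrollment:
  - enrollment 1 (Ivan): course_id=2 -> matches Chemistry
  - enrollment 2 (Wendy): course_id=4 -> matches Biology
  - enrollment 3 (Leo): course_id=3 -> matches Networks
  - enrollment 4 (Helen): course_id=4 -> matches Biology
  - enrollment 5 (Alice): course_id=NULL, no match -> kept with NULL
  - enrollment 6 (Quinn): course_id=2 -> matches Chemistry
  - enrollment 7 (Eve): course_id=2 -> matches Chemistry
  - enrollment 8 (Dave): course_id=NULL, no match -> kept with NULL
  - enrollment 9 (Nate): course_id=4 -> matches Biology
All 9 rows appear; 2 have NULL course.

SQL:
SELECT a.student, b.title AS course
FROM enrollments a
LEFT JOIN courses b ON a.course_id = b.id

Result:
student | course   
--------+----------
Ivan    | Chemistry
Wendy   | Biology  
Leo     | Networks 
Helen   | Biology  
Alice   | NULL     
Quinn   | Chemistry
Eve     | Chemistry
Dave    | NULL     
Nate    | Biology  


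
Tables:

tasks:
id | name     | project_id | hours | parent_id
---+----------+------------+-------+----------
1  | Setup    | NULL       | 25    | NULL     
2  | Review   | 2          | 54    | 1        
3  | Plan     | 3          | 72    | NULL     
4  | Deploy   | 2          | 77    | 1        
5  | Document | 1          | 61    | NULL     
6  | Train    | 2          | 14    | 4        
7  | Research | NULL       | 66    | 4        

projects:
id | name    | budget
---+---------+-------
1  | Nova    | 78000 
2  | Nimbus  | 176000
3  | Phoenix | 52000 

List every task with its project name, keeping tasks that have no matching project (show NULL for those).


LEFT JOIN keeps every row from tasks (the left table); where project_id has no match in projects, the project columns become NULL. Walk through each task:
  - task 1 (Setup): project_id=NULL, no match -> kept with NULL
  - task 2 (Review): project_id=2 -> matches Nimbus
  - task 3 (Plan): project_id=3 -> matches Phoenix
  - task 4 (Deploy): project_id=2 -> matches Nimbus
  - task 5 (Document): project_id=1 -> matches Nova
  - task 6 (Train): project_id=2 -> matches Nimbus
  - task 7 (Research): project_id=NULL, no match -> kept with NULL
All 7 rows appear; 2 have NULL project.

SQL:
SELECT a.name, b.name AS project
FROM tasks a
LEFT JOIN projects b ON a.project_id = b.id

Result:
name     | project
---------+--------
Setup    | NULL   
Review   | Nimbus 
Plan     | Phoenix
Deploy   | Nimbus 
Document | Nova   
Train    | Nimbus 
Research | NULL   


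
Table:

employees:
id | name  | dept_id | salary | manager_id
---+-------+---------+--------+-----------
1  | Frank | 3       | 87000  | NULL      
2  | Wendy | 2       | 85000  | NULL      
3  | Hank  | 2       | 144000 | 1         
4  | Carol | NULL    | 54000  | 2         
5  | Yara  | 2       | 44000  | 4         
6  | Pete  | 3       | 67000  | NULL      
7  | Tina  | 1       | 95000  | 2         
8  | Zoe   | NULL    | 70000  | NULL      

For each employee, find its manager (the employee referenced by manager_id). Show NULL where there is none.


This is a self-join: employees is joined to a second copy of itself, matching each row's manager_id to another row's id. Use LEFT JOIN so rows with manager_id=NULL are kept.
  - employee 1 (Frank): manager_id=NULL -> NULL
  - employee 2 (Wendy): manager_id=NULL -> NULL
  - employee 3 (Hank): manager_id=1 -> Frank
  - employee 4 (Carol): manager_id=2 -> Wendy
  - employee 5 (Yara): manager_id=4 -> Carol
  - employee 6 (Pete): manager_id=NULL -> NULL
  - employee 7 (Tina): manager_id=2 -> Wendy
  - employee 8 (Zoe): manager_id=NULL -> NULL

SQL:
SELECT a.name AS item, b.name AS manager
FROM employees a
LEFT JOIN employees b ON a.manager_id = b.id

Result:
item  | manager
------+--------
Frank | NULL   
Wendy | NULL   
Hank  | Frank  
Carol | Wendy  
Yara  | Carol  
Pete  | NULL   
Tina  | Wendy  
Zoe   | NULL   


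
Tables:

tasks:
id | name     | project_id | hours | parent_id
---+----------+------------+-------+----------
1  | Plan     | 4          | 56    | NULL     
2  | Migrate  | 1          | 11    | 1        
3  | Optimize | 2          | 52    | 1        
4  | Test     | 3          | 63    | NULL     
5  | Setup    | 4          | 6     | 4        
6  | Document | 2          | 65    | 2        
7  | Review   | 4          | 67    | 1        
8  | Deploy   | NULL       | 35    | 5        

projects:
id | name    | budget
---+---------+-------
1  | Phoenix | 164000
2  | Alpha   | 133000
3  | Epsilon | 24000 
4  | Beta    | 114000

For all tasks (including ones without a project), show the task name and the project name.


LEFT JOIN keeps every row from tasks (the left table); where project_id has no match in projects, the project columns become NULL. Walk through each task:
  - task 1 (Plan): project_id=4 -> matches Beta
  - task 2 (Migrate): project_id=1 -> matches Phoenix
  - task 3 (Optimize): project_id=2 -> matches Alpha
  - task 4 (Test): project_id=3 -> matches Epsilon
  - task 5 (Setup): project_id=4 -> matches Beta
  - task 6 (Document): project_id=2 -> matches Alpha
  - task 7 (Review): project_id=4 -> matches Beta
  - task 8 (Deploy): project_id=NULL, no match -> kept with NULL
All 8 rows appear; 1 has NULL project.

SQL:
SELECT a.name, b.name AS project
FROM tasks a
LEFT JOIN projects b ON a.project_id = b.id

Result:
name     | project
---------+--------
Plan     | Beta   
Migrate  | Phoenix
Optimize | Alpha  
Test     | Epsilon
Setup    | Beta   
Document | Alpha  
Review   | Beta   
Deploy   | NULL   


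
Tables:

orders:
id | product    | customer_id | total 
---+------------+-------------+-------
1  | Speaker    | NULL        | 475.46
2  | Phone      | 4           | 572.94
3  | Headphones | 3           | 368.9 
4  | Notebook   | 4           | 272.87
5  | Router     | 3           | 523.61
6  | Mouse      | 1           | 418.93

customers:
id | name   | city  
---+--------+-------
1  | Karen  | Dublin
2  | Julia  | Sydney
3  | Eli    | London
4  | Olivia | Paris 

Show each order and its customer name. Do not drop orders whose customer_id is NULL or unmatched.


LEFT JOIN keeps every row from orders (the left table); where customer_id has no match in customers, the customer columns become NULL. Walk through each order:
  - order 1 (Speaker): customer_id=NULL, no match -> kept with NULL
  - order 2 (Phone): customer_id=4 -> matches Olivia
  - order 3 (Headphones): customer_id=3 -> matches Eli
  - order 4 (Notebook): customer_id=4 -> matches Olivia
  - order 5 (Router): customer_id=3 -> matches Eli
  - order 6 (Mouse): customer_id=1 -> matches Karen
All 6 rows appear; 1 has NULL customer.

SQL:
SELECT a.product, b.name AS customer
FROM orders a
LEFT JOIN customers b ON a.customer_id = b.id

Result:
product    | customer
-----------+---------
Speaker    | NULL    
Phone      | Olivia  
Headphones | Eli     
Notebook   | Olivia  
Router     | Eli     
Mouse      | Karen   


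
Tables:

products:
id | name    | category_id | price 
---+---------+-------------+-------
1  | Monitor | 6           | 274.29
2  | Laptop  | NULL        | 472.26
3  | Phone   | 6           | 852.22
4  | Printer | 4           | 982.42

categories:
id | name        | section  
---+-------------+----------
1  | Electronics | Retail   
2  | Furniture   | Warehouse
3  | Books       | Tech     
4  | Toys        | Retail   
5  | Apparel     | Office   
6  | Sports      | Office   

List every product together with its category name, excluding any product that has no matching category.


INNER JOIN keeps only products rows whose category_id matches an id in categories. Walk through each product:
  - product 1 (Monitor): category_id=6 -> matches Sports
  - product 2 (Laptop): category_id=NULL, no match -> dropped
  - product 3 (Phone): category_id=6 -> matches Sports
  - product 4 (Printer): category_id=4 -> matches Toys
So 1 of 4 rows is dropped.

SQL:
SELECT a.name, b.name AS category
FROM products a
INNER JOIN categories b ON a.category_id = b.id

Result:
name    | category
--------+---------
Monitor | Sports  
Phone   | Sports  
Printer | Toys    


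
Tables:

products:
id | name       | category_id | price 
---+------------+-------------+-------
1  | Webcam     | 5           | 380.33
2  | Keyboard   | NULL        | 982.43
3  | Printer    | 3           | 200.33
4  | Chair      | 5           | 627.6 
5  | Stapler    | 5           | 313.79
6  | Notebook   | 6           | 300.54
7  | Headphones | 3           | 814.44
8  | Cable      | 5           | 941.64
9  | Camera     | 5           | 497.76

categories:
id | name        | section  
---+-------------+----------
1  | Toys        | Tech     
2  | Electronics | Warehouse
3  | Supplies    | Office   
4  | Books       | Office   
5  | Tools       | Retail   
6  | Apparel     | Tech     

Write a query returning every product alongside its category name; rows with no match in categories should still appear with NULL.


LEFT JOIN keeps every row from products (the left table); where category_id has no match in categories, the category columns become NULL. Walk through each product:
  - product 1 (Webcam): category_id=5 -> matches Tools
  - product 2 (Keyboard): category_id=NULL, no match -> kept with NULL
  - product 3 (Printer): category_id=3 -> matches Supplies
  - product 4 (Chair): category_id=5 -> matches Tools
  - product 5 (Stapler): category_id=5 -> matches Tools
  - product 6 (Notebook): category_id=6 -> matches Apparel
  - product 7 (Headphones): category_id=3 -> matches Supplies
  - product 8 (Cable): category_id=5 -> matches Tools
  - product 9 (Camera): category_id=5 -> matches Tools
All 9 rows appear; 1 has NULL category.

SQL:
SELECT a.name, b.name AS category
FROM products a
LEFT JOIN categories b ON a.category_id = b.id

Result:
name       | category
-----------+---------
Webcam     | Tools   
Keyboard   | NULL    
Printer    | Supplies
Chair      | Tools   
Stapler    | Tools   
Notebook   | Apparel 
Headphones | Supplies
Cable      | Tools   
Camera     | Tools   


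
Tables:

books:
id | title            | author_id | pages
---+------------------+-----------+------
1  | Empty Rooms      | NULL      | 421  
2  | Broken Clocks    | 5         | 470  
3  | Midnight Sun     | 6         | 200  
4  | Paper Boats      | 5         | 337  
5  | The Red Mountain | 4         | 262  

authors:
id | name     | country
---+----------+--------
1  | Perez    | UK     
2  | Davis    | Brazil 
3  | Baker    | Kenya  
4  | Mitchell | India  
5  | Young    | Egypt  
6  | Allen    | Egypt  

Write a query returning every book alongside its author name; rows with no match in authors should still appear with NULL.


LEFT JOIN keeps every row from books (the left table); where author_id has no match in authors, the author columns become NULL. Walk through each book:
  - book 1 (Empty Rooms): author_id=NULL, no match -> kept with NULL
  - book 2 (Broken Clocks): author_id=5 -> matches Young
  - book 3 (Midnight Sun): author_id=6 -> matches Allen
  - book 4 (Paper Boats): author_id=5 -> matches Young
  - book 5 (The Red Mountain): author_id=4 -> matches Mitchell
All 5 rows appear; 1 has NULL author.

SQL:
SELECT a.title, b.name AS author
FROM books a
LEFT JOIN authors b ON a.author_id = b.id

Result:
title            | author  
-----------------+---------
Empty Rooms      | NULL    
Broken Clocks    | Young   
Midnight Sun     | Allen   
Paper Boats      | Young   
The Red Mountain | Mitchell


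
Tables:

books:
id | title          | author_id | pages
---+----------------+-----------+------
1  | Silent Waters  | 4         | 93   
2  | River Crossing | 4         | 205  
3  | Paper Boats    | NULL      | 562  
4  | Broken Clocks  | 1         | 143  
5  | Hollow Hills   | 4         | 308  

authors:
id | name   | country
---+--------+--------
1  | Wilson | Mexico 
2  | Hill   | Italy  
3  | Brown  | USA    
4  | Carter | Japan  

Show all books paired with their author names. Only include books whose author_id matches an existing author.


INNER JOIN keeps only books rows whose author_id matches an id in authors. Walk through each book:
  - book 1 (Silent Waters): author_id=4 -> matches Carter
  - book 2 (River Crossing): author_id=4 -> matches Carter
  - book 3 (Paper Boats): author_id=NULL, no match -> dropped
  - book 4 (Broken Clocks): author_id=1 -> matches Wilson
  - book 5 (Hollow Hills): author_id=4 -> matches Carter
So 1 of 5 rows is dropped.

SQL:
SELECT a.title, b.name AS author
FROM books a
INNER JOIN authors b ON a.author_id = b.id

Result:
title          | author
---------------+-------
Silent Waters  | Carter
River Crossing | Carter
Broken Clocks  | Wilson
Hollow Hills   | Carter


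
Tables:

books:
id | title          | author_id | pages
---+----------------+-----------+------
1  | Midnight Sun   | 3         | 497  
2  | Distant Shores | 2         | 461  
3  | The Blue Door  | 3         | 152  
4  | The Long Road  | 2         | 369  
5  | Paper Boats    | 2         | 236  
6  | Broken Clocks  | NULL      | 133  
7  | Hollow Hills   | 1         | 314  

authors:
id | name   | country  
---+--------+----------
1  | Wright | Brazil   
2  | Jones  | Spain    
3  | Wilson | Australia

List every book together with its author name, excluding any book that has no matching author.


INNER JOIN keeps only books rows whose author_id matches an id in authors. Walk through each book:
  - book 1 (Midnight Sun): author_id=3 -> matches Wilson
  - book 2 (Distant Shores): author_id=2 -> matches Jones
  - book 3 (The Blue Door): author_id=3 -> matches Wilson
  - book 4 (The Long Road): author_id=2 -> matches Jones
  - book 5 (Paper Boats): author_id=2 -> matches Jones
  - book 6 (Broken Clocks): author_id=NULL, no match -> dropped
  - book 7 (Hollow Hills): author_id=1 -> matches Wright
So 1 of 7 rows is dropped.

SQL:
SELECT a.title, b.name AS author
FROM books a
INNER JOIN authors b ON a.author_id = b.id

Result:
title          | author
---------------+-------
Midnight Sun   | Wilson
Distant Shores | Jones 
The Blue Door  | Wilson
The Long Road  | Jones 
Paper Boats    | Jones 
Hollow Hills   | Wright


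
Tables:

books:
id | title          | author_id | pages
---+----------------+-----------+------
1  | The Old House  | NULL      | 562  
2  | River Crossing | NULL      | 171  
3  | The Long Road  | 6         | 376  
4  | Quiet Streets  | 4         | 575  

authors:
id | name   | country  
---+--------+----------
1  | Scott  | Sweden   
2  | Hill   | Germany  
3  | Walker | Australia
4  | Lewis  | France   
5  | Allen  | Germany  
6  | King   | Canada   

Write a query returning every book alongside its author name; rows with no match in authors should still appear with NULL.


LEFT JOIN keeps every row from books (the left table); where author_id has no match in authors, the author columns become NULL. Walk through each book:
  - book 1 (The Old House): author_id=NULL, no match -> kept with NULL
  - book 2 (River Crossing): author_id=NULL, no match -> kept with NULL
  - book 3 (The Long Road): author_id=6 -> matches King
  - book 4 (Quiet Streets): author_id=4 -> matches Lewis
All 4 rows appear; 2 have NULL author.

SQL:
SELECT a.title, b.name AS author
FROM books a
LEFT JOIN authors b ON a.author_id = b.id

Result:
title          | author
---------------+-------
The Old House  | NULL  
River Crossing | NULL  
The Long Road  | King  
Quiet Streets  | Lewis 


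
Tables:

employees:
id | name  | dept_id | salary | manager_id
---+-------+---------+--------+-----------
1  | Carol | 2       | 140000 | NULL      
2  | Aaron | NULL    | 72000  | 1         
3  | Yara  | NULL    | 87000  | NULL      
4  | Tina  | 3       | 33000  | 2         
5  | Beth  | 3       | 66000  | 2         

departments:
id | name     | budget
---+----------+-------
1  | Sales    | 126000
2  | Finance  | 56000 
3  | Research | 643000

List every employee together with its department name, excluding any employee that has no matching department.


INNER JOIN keeps only employees rows whose dept_id matches an id in departments. Walk through each employee:
  - employee 1 (Carol): dept_id=2 -> matches Finance
  - employee 2 (Aaron): dept_id=NULL, no match -> dropped
  - employee 3 (Yara): dept_id=NULL, no match -> dropped
  - employee 4 (Tina): dept_id=3 -> matches Research
  - employee 5 (Beth): dept_id=3 -> matches Research
So 2 of 5 rows are dropped.

SQL:
SELECT a.name, b.name AS department
FROM employees a
INNER JOIN departments b ON a.dept_id = b.id

Result:
name  | department
------+-----------
Carol | Finance   
Tina  | Research  
Beth  | Research  


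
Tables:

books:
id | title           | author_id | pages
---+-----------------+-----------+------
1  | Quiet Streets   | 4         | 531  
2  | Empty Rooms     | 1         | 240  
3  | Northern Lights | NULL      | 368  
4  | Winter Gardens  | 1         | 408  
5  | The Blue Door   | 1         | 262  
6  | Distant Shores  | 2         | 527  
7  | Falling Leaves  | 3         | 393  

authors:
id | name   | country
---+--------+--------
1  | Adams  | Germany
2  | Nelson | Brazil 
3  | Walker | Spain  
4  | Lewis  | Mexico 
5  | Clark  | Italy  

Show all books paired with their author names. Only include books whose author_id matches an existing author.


INNER JOIN keeps only books rows whose author_id matches an id in authors. Walk through each book:
  - book 1 (Quiet Streets): author_id=4 -> matches Lewis
  - book 2 (Empty Rooms): author_id=1 -> matches Adams
  - book 3 (Northern Lights): author_id=NULL, no match -> dropped
  - book 4 (Winter Gardens): author_id=1 -> matches Adams
  - book 5 (The Blue Door): author_id=1 -> matches Adams
  - book 6 (Distant Shores): author_id=2 -> matches Nelson
  - book 7 (Falling Leaves): author_id=3 -> matches Walker
So 1 of 7 rows is dropped.

SQL:
SELECT a.title, b.name AS author
FROM books a
INNER JOIN authors b ON a.author_id = b.id

Result:
title          | author
---------------+-------
Quiet Streets  | Lewis 
Empty Rooms    | Adams 
Winter Gardens | Adams 
The Blue Door  | Adams 
Distant Shores | Nelson
Falling Leaves | Walker


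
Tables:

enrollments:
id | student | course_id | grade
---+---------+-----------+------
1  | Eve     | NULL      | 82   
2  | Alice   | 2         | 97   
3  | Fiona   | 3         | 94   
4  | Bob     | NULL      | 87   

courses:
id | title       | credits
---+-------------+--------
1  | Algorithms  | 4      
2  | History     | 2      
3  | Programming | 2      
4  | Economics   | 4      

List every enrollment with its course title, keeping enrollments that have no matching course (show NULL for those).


LEFT JOIN keeps every row from enrollments (the left table); where course_id has no match in courses, the course columns become NULL. Walk through each enrollment:
  - enrollment 1 (Eve): course_id=NULL, no match -> kept with NULL
  - enrollment 2 (Alice): course_id=2 -> matches History
  - enrollment 3 (Fiona): course_id=3 -> matches Programming
  - enrollment 4 (Bob): course_id=NULL, no match -> kept with NULL
All 4 rows appear; 2 have NULL course.

SQL:
SELECT a.student, b.title AS course
FROM enrollments a
LEFT JOIN courses b ON a.course_id = b.id

Result:
student | course     
--------+------------
Eve     | NULL       
Alice   | History    
Fiona   | Programming
Bob     | NULL       


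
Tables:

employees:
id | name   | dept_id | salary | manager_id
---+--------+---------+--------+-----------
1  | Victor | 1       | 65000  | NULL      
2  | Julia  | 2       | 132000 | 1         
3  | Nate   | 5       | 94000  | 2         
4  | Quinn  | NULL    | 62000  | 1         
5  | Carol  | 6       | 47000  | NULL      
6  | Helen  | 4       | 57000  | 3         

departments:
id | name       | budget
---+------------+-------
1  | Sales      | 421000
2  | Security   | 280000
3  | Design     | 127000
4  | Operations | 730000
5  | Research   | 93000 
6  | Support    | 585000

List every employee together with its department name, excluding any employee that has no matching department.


INNER JOIN keeps only employees rows whose dept_id matches an id in departments. Walk through each employee:
  - employee 1 (Victor): dept_id=1 -> matches Sales
  - employee 2 (Julia): dept_id=2 -> matches Security
  - employee 3 (Nate): dept_id=5 -> matches Research
  - employee 4 (Quinn): dept_id=NULL, no match -> dropped
  - employee 5 (Carol): dept_id=6 -> matches Support
  - employee 6 (Helen): dept_id=4 -> matches Operations
So 1 of 6 rows is dropped.

SQL:
SELECT a.name, b.name AS department
FROM employees a
INNER JOIN departments b ON a.dept_id = b.id

Result:
name   | department
-------+-----------
Victor | Sales     
Julia  | Security  
Nate   | Research  
Carol  | Support   
Helen  | Operations


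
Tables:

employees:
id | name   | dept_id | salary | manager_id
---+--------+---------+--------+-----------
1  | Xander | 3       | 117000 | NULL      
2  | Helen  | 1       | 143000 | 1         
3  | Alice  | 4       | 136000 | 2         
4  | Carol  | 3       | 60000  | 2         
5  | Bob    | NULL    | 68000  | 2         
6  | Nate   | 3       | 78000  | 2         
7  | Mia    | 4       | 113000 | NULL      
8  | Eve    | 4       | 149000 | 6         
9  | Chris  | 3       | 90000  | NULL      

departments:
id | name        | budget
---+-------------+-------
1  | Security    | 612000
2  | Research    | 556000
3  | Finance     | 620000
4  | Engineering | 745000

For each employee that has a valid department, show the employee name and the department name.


INNER JOIN keeps only employees rows whose dept_id matches an id in departments. Walk through each employee:
  - employee 1 (Xander): dept_id=3 -> matches Finance
  - employee 2 (Helen): dept_id=1 -> matches Security
  - employee 3 (Alice): dept_id=4 -> matches Engineering
  - employee 4 (Carol): dept_id=3 -> matches Finance
  - employee 5 (Bob): dept_id=NULL, no match -> dropped
  - employee 6 (Nate): dept_id=3 -> matches Finance
  - employee 7 (Mia): dept_id=4 -> matches Engineering
  - employee 8 (Eve): dept_id=4 -> matches Engineering
  - employee 9 (Chris): dept_id=3 -> matches Finance
So 1 of 9 rows is dropped.

SQL:
SELECT a.name, b.name AS department
FROM employees a
INNER JOIN departments b ON a.dept_id = b.id

Result:
name   | department 
-------+------------
Xander | Finance    
Helen  | Security   
Alice  | Engineering
Carol  | Finance    
Nate   | Finance    
Mia    | Engineering
Eve    | Engineering
Chris  | Finance    


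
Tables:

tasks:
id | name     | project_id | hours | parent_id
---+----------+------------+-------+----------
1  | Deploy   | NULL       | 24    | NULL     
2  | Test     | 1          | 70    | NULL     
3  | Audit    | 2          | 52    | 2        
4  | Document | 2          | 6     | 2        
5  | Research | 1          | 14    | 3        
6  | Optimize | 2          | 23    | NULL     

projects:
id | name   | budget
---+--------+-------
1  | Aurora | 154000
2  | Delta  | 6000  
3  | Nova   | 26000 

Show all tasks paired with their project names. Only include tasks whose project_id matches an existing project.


INNER JOIN keeps only tasks rows whose project_id matches an id in projects. Walk through each task:
  - task 1 (Deploy): project_id=NULL, no match -> dropped
  - task 2 (Test): project_id=1 -> matches Aurora
  - task 3 (Audit): project_id=2 -> matches Delta
  - task 4 (Document): project_id=2 -> matches Delta
  - task 5 (Research): project_id=1 -> matches Aurora
  - task 6 (Optimize): project_id=2 -> matches Delta
So 1 of 6 rows is dropped.

SQL:
SELECT a.name, b.name AS project
FROM tasks a
INNER JOIN projects b ON a.project_id = b.id

Result:
name     | project
---------+--------
Test     | Aurora 
Audit    | Delta  
Document | Delta  
Research | Aurora 
Optimize | Delta  


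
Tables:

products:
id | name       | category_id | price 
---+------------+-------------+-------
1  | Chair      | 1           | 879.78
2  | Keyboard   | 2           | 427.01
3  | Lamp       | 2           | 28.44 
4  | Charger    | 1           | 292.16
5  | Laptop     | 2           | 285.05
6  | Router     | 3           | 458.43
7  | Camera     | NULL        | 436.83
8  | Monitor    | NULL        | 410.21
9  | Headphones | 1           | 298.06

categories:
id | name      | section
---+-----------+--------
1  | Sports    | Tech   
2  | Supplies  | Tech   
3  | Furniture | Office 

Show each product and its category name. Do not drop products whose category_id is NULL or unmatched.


LEFT JOIN keeps every row from products (the left table); where category_id has no match in categories, the category columns become NULL. Walk through each product:
  - product 1 (Chair): category_id=1 -> matches Sports
  - product 2 (Keyboard): category_id=2 -> matches Supplies
  - product 3 (Lamp): category_id=2 -> matches Supplies
  - product 4 (Charger): category_id=1 -> matches Sports
  - product 5 (Laptop): category_id=2 -> matches Supplies
  - product 6 (Router): category_id=3 -> matches Furniture
  - product 7 (Camera): category_id=NULL, no match -> kept with NULL
  - product 8 (Monitor): category_id=NULL, no match -> kept with NULL
  - product 9 (Headphones): category_id=1 -> matches Sports
All 9 rows appear; 2 have NULL category.

SQL:
SELECT a.name, b.name AS category
FROM products a
LEFT JOIN categories b ON a.category_id = b.id

Result:
name       | category 
-----------+----------
Chair      | Sports   
Keyboard   | Supplies 
Lamp       | Supplies 
Charger    | Sports   
Laptop     | Supplies 
Router     | Furniture
Camera     | NULL     
Monitor    | NULL     
Headphones | Sports   


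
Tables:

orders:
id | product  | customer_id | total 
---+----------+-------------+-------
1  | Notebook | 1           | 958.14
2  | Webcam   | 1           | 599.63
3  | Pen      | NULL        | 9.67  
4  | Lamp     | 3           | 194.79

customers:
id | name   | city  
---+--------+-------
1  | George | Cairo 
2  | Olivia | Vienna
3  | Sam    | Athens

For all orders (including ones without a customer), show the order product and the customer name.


LEFT JOIN keeps every row from orders (the left table); where customer_id has no match in customers, the customer columns become NULL. Walk through each order:
  - order 1 (Notebook): customer_id=1 -> matches George
  - order 2 (Webcam): customer_id=1 -> matches George
  - order 3 (Pen): customer_id=NULL, no match -> kept with NULL
  - order 4 (Lamp): customer_id=3 -> matches Sam
All 4 rows appear; 1 has NULL customer.

SQL:
SELECT a.product, b.name AS customer
FROM orders a
LEFT JOIN customers b ON a.customer_id = b.id

Result:
product  | customer
---------+---------
Notebook | George  
Webcam   | George  
Pen      | NULL    
Lamp     | Sam     


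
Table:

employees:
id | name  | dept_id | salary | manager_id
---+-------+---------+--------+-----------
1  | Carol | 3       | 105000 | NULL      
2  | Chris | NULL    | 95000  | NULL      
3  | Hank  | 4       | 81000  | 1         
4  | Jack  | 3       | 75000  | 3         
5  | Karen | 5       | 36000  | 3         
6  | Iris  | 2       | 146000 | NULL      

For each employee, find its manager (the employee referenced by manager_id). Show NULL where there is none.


This is a self-join: employees is joined to a second copy of itself, matching each row's manager_id to another row's id. Use LEFT JOIN so rows with manager_id=NULL are kept.
  - employee 1 (Carol): manager_id=NULL -> NULL
  - employee 2 (Chris): manager_id=NULL -> NULL
  - employee 3 (Hank): manager_id=1 -> Carol
  - employee 4 (Jack): manager_id=3 -> Hank
  - employee 5 (Karen): manager_id=3 -> Hank
  - employee 6 (Iris): manager_id=NULL -> NULL

SQL:
SELECT a.name AS item, b.name AS manager
FROM employees a
LEFT JOIN employees b ON a.manager_id = b.id

Result:
item  | manager
------+--------
Carol | NULL   
Chris | NULL   
Hank  | Carol  
Jack  | Hank   
Karen | Hank   
Iris  | NULL   


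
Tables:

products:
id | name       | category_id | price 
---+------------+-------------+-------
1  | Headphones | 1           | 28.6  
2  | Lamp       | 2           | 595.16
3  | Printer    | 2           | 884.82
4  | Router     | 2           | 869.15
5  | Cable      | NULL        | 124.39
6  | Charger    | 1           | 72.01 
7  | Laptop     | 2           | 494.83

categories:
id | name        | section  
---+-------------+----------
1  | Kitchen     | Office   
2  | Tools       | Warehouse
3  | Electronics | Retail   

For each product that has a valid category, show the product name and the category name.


INNER JOIN keeps only products rows whose category_id matches an id in categories. Walk through each product:
  - product 1 (Headphones): category_id=1 -> matches Kitchen
  - product 2 (Lamp): category_id=2 -> matches Tools
  - product 3 (Printer): category_id=2 -> matches Tools
  - product 4 (Router): category_id=2 -> matches Tools
  - product 5 (Cable): category_id=NULL, no match -> dropped
  - product 6 (Charger): category_id=1 -> matches Kitchen
  - product 7 (Laptop): category_id=2 -> matches Tools
So 1 of 7 rows is dropped.

SQL:
SELECT a.name, b.name AS category
FROM products a
INNER JOIN categories b ON a.category_id = b.id

Result:
name       | category
-----------+---------
Headphones | Kitchen 
Lamp       | Tools   
Printer    | Tools   
Router     | Tools   
Charger    | Kitchen 
Laptop     | Tools   


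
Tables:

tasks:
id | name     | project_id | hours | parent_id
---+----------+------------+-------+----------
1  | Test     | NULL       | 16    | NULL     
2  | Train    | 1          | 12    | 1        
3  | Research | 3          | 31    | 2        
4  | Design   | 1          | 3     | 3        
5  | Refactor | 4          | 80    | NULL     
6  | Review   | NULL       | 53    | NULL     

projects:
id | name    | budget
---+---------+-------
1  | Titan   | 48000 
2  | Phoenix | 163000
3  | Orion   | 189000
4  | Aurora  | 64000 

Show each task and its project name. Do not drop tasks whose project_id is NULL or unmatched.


LEFT JOIN keeps every row from tasks (the left table); where project_id has no match in projects, the project columns become NULL. Walk through each task:
  - task 1 (Test): project_id=NULL, no match -> kept with NULL
  - task 2 (Train): project_id=1 -> matches Titan
  - task 3 (Research): project_id=3 -> matches Orion
  - task 4 (Design): project_id=1 -> matches Titan
  - task 5 (Refactor): project_id=4 -> matches Aurora
  - task 6 (Review): project_id=NULL, no match -> kept with NULL
All 6 rows appear; 2 have NULL project.

SQL:
SELECT a.name, b.name AS project
FROM tasks a
LEFT JOIN projects b ON a.project_id = b.id

Result:
name     | project
---------+--------
Test     | NULL   
Train    | Titan  
Research | Orion  
Design   | Titan  
Refactor | Aurora 
Review   | NULL   


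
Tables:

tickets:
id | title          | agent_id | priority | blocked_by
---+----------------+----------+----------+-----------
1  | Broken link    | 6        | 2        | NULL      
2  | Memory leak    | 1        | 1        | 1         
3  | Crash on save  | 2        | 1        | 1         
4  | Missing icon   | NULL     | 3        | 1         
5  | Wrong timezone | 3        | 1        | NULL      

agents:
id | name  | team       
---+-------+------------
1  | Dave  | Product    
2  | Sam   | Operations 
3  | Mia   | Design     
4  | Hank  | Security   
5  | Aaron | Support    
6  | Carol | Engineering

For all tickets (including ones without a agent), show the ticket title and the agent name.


LEFT JOIN keeps every row from tickets (the left table); where agent_id has no match in agents, the agent columns become NULL. Walk through each ticket:
  - ticket 1 (Broken link): agent_id=6 -> matches Carol
  - ticket 2 (Memory leak): agent_id=1 -> matches Dave
  - ticket 3 (Crash on save): agent_id=2 -> matches Sam
  - ticket 4 (Missing icon): agent_id=NULL, no match -> kept with NULL
  - ticket 5 (Wrong timezone): agent_id=3 -> matches Mia
All 5 rows appear; 1 has NULL agent.

SQL:
SELECT a.title, b.name AS agent
FROM tickets a
LEFT JOIN agents b ON a.agent_id = b.id

Result:
title          | agent
---------------+------
Broken link    | Carol
Memory leak    | Dave 
Crash on save  | Sam  
Missing icon   | NULL 
Wrong timezone | Mia  


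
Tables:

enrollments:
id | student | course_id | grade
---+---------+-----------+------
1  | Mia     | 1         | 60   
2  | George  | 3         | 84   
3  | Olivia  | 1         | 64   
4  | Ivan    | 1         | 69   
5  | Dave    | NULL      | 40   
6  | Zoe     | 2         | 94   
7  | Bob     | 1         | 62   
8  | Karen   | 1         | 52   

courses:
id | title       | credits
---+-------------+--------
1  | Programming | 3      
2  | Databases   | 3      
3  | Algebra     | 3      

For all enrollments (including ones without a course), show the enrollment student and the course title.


LEFT JOIN keeps every row from enrollments (the left table); where course_id has no match in courses, the course columns become NULL. Walk through each enrollment:
  - enrollment 1 (Mia): course_id=1 -> matches Programming
  - enrollment 2 (George): course_id=3 -> matches Algebra
  - enrollment 3 (Olivia): course_id=1 -> matches Programming
  - enrollment 4 (Ivan): course_id=1 -> matches Programming
  - enrollment 5 (Dave): course_id=NULL, no match -> kept with NULL
  - enrollment 6 (Zoe): course_id=2 -> matches Databases
  - enrollment 7 (Bob): course_id=1 -> matches Programming
  - enrollment 8 (Karen): course_id=1 -> matches Programming
All 8 rows appear; 1 has NULL course.

SQL:
SELECT a.student, b.title AS course
FROM enrollments a
LEFT JOIN courses b ON a.course_id = b.id

Result:
student | course     
--------+------------
Mia     | Programming
George  | Algebra    
Olivia  | Programming
Ivan    | Programming
Dave    | NULL       
Zoe     | Databases  
Bob     | Programming
Karen   | Programming


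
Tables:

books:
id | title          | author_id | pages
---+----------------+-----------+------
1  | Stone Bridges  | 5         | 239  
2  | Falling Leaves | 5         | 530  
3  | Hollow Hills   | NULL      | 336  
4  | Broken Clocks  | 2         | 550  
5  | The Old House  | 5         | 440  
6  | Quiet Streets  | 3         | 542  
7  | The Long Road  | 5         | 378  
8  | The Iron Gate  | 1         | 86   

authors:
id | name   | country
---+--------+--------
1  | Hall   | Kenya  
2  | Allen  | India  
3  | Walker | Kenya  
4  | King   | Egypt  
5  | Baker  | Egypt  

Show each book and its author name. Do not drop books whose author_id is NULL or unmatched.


LEFT JOIN keeps every row from books (the left table); where author_id has no match in authors, the author columns become NULL. Walk through each book:
  - book 1 (Stone Bridges): author_id=5 -> matches Baker
  - book 2 (Falling Leaves): author_id=5 -> matches Baker
  - book 3 (Hollow Hills): author_id=NULL, no match -> kept with NULL
  - book 4 (Broken Clocks): author_id=2 -> matches Allen
  - book 5 (The Old House): author_id=5 -> matches Baker
  - book 6 (Quiet Streets): author_id=3 -> matches Walker
  - book 7 (The Long Road): author_id=5 -> matches Baker
  - book 8 (The Iron Gate): author_id=1 -> matches Hall
All 8 rows appear; 1 has NULL author.

SQL:
SELECT a.title, b.name AS author
FROM books a
LEFT JOIN authors b ON a.author_id = b.id

Result:
title          | author
---------------+-------
Stone Bridges  | Baker 
Falling Leaves | Baker 
Hollow Hills   | NULL  
Broken Clocks  | Allen 
The Old House  | Baker 
Quiet Streets  | Walker
The Long Road  | Baker 
The Iron Gate  | Hall  
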